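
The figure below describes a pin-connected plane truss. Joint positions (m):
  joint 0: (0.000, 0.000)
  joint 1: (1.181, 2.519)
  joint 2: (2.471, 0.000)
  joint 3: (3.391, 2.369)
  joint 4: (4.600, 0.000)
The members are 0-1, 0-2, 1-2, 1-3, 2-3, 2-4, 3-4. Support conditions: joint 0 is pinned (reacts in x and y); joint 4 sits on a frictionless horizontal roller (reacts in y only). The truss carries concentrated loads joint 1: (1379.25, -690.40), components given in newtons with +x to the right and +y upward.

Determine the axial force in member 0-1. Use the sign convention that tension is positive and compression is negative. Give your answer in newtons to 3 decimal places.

N=5 nodes, M=7 members, R=3 reactions → 2N=10, M+R=10
member 0 (0-1): L=2.7821, (cx,cy)=(0.4245,0.9054)
member 1 (0-2): L=2.4710, (cx,cy)=(1.0000,0.0000)
member 2 (1-2): L=2.8301, (cx,cy)=(0.4558,-0.8901)
member 3 (1-3): L=2.2151, (cx,cy)=(0.9977,-0.0677)
member 4 (2-3): L=2.5414, (cx,cy)=(0.3620,0.9322)
member 5 (2-4): L=2.1290, (cx,cy)=(1.0000,0.0000)
member 6 (3-4): L=2.6597, (cx,cy)=(0.4546,-0.8907)
solve A·x = −loads:
  F[0-1] = +267.4335 N (tension)
  F[0-2] = +1265.7249 N (tension)
  F[1-2] = -985.4457 N (compression)
  F[1-3] = -818.4232 N (compression)
  F[2-3] = +940.9402 N (tension)
  F[2-4] = +475.9153 N (tension)
  F[3-4] = -1046.9622 N (compression)
  Rx@0 = -1379.2500 N
  Ry@0 = -242.1420 N
  Ry@4 = +932.5420 N

267.434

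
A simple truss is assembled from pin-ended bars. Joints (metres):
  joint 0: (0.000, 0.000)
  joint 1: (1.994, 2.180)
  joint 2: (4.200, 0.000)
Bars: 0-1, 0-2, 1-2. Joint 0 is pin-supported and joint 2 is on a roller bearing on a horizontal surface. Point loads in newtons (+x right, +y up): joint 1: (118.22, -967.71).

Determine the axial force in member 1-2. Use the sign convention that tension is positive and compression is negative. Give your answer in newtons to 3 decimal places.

-740.919

N=3 nodes, M=3 members, R=3 reactions → 2N=6, M+R=6
member 0 (0-1): L=2.9544, (cx,cy)=(0.6749,0.7379)
member 1 (0-2): L=4.2000, (cx,cy)=(1.0000,0.0000)
member 2 (1-2): L=3.1014, (cx,cy)=(0.7113,-0.7029)
solve A·x = −loads:
  F[0-1] = -605.6727 N (compression)
  F[0-2] = +527.0050 N (tension)
  F[1-2] = -740.9185 N (compression)
  Rx@0 = -118.2200 N
  Ry@0 = +446.9163 N
  Ry@2 = +520.7937 N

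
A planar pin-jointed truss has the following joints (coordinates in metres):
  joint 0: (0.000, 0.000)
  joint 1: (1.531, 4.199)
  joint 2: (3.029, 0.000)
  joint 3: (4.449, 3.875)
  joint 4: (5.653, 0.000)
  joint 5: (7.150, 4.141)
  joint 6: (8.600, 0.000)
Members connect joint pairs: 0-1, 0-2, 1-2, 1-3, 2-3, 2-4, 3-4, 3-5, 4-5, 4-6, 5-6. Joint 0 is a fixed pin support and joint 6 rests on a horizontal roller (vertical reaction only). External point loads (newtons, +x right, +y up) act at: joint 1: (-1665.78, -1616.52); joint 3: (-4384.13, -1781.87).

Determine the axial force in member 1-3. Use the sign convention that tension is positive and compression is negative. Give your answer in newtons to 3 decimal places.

-1412.364

N=7 nodes, M=11 members, R=3 reactions → 2N=14, M+R=14
member 0 (0-1): L=4.4694, (cx,cy)=(0.3426,0.9395)
member 1 (0-2): L=3.0290, (cx,cy)=(1.0000,0.0000)
member 2 (1-2): L=4.4582, (cx,cy)=(0.3360,-0.9419)
member 3 (1-3): L=2.9359, (cx,cy)=(0.9939,-0.1104)
member 4 (2-3): L=4.1270, (cx,cy)=(0.3441,0.9389)
member 5 (2-4): L=2.6240, (cx,cy)=(1.0000,0.0000)
member 6 (3-4): L=4.0577, (cx,cy)=(0.2967,-0.9550)
member 7 (3-5): L=2.7141, (cx,cy)=(0.9952,0.0980)
member 8 (4-5): L=4.4033, (cx,cy)=(0.3400,0.9404)
member 9 (4-6): L=2.9470, (cx,cy)=(1.0000,0.0000)
member 10 (5-6): L=4.3875, (cx,cy)=(0.3305,-0.9438)
solve A·x = −loads:
  F[0-1] = -5298.0775 N (compression)
  F[0-2] = -4235.0464 N (compression)
  F[1-2] = +3733.9820 N (tension)
  F[1-3] = -1412.3640 N (compression)
  F[2-3] = -3745.5824 N (compression)
  F[2-4] = -1691.6253 N (compression)
  F[3-4] = +1773.7932 N (tension)
  F[3-5] = +1170.9480 N (tension)
  F[4-5] = -1801.1998 N (compression)
  F[4-6] = -552.9501 N (compression)
  F[5-6] = +1673.1604 N (tension)
  Rx@0 = +6049.9100 N
  Ry@0 = +4977.5391 N
  Ry@6 = -1579.1491 N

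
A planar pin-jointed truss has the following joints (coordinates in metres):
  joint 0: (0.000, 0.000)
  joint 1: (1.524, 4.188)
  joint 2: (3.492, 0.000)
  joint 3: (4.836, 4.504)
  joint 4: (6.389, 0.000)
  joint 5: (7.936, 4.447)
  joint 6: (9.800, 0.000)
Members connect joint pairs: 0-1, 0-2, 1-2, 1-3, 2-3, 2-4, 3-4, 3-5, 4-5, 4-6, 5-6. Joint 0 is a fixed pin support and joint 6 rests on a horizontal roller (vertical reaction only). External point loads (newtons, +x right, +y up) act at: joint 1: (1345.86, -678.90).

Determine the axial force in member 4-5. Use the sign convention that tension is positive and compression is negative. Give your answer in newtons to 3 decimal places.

710.638

N=7 nodes, M=11 members, R=3 reactions → 2N=14, M+R=14
member 0 (0-1): L=4.4567, (cx,cy)=(0.3420,0.9397)
member 1 (0-2): L=3.4920, (cx,cy)=(1.0000,0.0000)
member 2 (1-2): L=4.6273, (cx,cy)=(0.4253,-0.9051)
member 3 (1-3): L=3.3270, (cx,cy)=(0.9955,0.0950)
member 4 (2-3): L=4.7003, (cx,cy)=(0.2859,0.9582)
member 5 (2-4): L=2.8970, (cx,cy)=(1.0000,0.0000)
member 6 (3-4): L=4.7642, (cx,cy)=(0.3260,-0.9454)
member 7 (3-5): L=3.1005, (cx,cy)=(0.9998,-0.0184)
member 8 (4-5): L=4.7084, (cx,cy)=(0.3286,0.9445)
member 9 (4-6): L=3.4110, (cx,cy)=(1.0000,0.0000)
member 10 (5-6): L=4.8219, (cx,cy)=(0.3866,-0.9223)
solve A·x = −loads:
  F[0-1] = +1.9421 N (tension)
  F[0-2] = +1345.1959 N (tension)
  F[1-2] = -855.5880 N (compression)
  F[1-3] = -985.7729 N (compression)
  F[2-3] = +808.0935 N (tension)
  F[2-4] = +750.2485 N (tension)
  F[3-4] = -709.9639 N (compression)
  F[3-5] = -518.9083 N (compression)
  F[4-5] = +710.6383 N (tension)
  F[4-6] = +285.3320 N (tension)
  F[5-6] = -738.1063 N (compression)
  Rx@0 = -1345.8600 N
  Ry@0 = -1.8250 N
  Ry@6 = +680.7250 N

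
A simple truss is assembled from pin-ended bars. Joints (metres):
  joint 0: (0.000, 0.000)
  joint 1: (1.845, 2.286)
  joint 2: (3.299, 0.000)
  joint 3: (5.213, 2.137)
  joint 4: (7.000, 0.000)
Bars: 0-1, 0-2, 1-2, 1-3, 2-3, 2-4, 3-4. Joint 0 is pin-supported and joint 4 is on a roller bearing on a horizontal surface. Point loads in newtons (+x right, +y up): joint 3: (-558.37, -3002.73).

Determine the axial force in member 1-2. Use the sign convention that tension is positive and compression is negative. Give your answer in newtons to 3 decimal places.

1183.446

N=5 nodes, M=7 members, R=3 reactions → 2N=10, M+R=10
member 0 (0-1): L=2.9377, (cx,cy)=(0.6281,0.7782)
member 1 (0-2): L=3.2990, (cx,cy)=(1.0000,0.0000)
member 2 (1-2): L=2.7092, (cx,cy)=(0.5367,-0.8438)
member 3 (1-3): L=3.3713, (cx,cy)=(0.9990,-0.0442)
member 4 (2-3): L=2.8688, (cx,cy)=(0.6672,0.7449)
member 5 (2-4): L=3.7010, (cx,cy)=(1.0000,0.0000)
member 6 (3-4): L=2.7857, (cx,cy)=(0.6415,-0.7671)
solve A·x = −loads:
  F[0-1] = -1204.1259 N (compression)
  F[0-2] = +197.8834 N (tension)
  F[1-2] = +1183.4457 N (tension)
  F[1-3] = -1392.7512 N (compression)
  F[2-3] = -1340.5372 N (compression)
  F[2-4] = +1727.3889 N (tension)
  F[3-4] = -2692.7764 N (compression)
  Rx@0 = +558.3700 N
  Ry@0 = +937.0165 N
  Ry@4 = +2065.7135 N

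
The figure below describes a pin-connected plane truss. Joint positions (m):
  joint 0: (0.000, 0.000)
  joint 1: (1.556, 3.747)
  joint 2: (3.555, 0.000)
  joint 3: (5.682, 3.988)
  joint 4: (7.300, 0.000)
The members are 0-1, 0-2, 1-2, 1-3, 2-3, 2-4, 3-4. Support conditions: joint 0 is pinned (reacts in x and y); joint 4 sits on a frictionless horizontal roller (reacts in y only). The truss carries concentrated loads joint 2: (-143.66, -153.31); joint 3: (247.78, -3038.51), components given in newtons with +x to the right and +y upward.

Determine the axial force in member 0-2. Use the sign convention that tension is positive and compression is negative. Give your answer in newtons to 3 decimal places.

360.237

N=5 nodes, M=7 members, R=3 reactions → 2N=10, M+R=10
member 0 (0-1): L=4.0572, (cx,cy)=(0.3835,0.9235)
member 1 (0-2): L=3.5550, (cx,cy)=(1.0000,0.0000)
member 2 (1-2): L=4.2469, (cx,cy)=(0.4707,-0.8823)
member 3 (1-3): L=4.1330, (cx,cy)=(0.9983,0.0583)
member 4 (2-3): L=4.5198, (cx,cy)=(0.4706,0.8823)
member 5 (2-4): L=3.7450, (cx,cy)=(1.0000,0.0000)
member 6 (3-4): L=4.3037, (cx,cy)=(0.3760,-0.9266)
solve A·x = −loads:
  F[0-1] = -667.8189 N (compression)
  F[0-2] = +360.2369 N (tension)
  F[1-2] = +661.4672 N (tension)
  F[1-3] = -568.4356 N (compression)
  F[2-3] = -487.6753 N (compression)
  F[2-4] = +1044.7482 N (tension)
  F[3-4] = -2778.9316 N (compression)
  Rx@0 = -104.1200 N
  Ry@0 = +616.7546 N
  Ry@4 = +2575.0654 N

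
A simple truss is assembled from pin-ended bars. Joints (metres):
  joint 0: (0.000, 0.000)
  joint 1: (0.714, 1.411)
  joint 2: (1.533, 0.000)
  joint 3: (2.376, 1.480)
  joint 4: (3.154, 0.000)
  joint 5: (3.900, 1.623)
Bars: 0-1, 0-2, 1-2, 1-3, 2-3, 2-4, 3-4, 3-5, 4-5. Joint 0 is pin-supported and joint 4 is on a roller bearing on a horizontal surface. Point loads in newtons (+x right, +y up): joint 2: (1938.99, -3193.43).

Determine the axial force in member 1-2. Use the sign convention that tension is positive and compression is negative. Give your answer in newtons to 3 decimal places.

1814.126

N=6 nodes, M=9 members, R=3 reactions → 2N=12, M+R=12
member 0 (0-1): L=1.5814, (cx,cy)=(0.4515,0.8923)
member 1 (0-2): L=1.5330, (cx,cy)=(1.0000,0.0000)
member 2 (1-2): L=1.6315, (cx,cy)=(0.5020,-0.8649)
member 3 (1-3): L=1.6634, (cx,cy)=(0.9991,0.0415)
member 4 (2-3): L=1.7032, (cx,cy)=(0.4949,0.8689)
member 5 (2-4): L=1.6210, (cx,cy)=(1.0000,0.0000)
member 6 (3-4): L=1.6720, (cx,cy)=(0.4653,-0.8852)
member 7 (3-5): L=1.5307, (cx,cy)=(0.9956,0.0934)
member 8 (4-5): L=1.7862, (cx,cy)=(0.4176,0.9086)
solve A·x = −loads:
  F[0-1] = -1839.4331 N (compression)
  F[0-2] = +2769.5097 N (tension)
  F[1-2] = +1814.1261 N (tension)
  F[1-3] = -1742.7153 N (compression)
  F[2-3] = +1869.4900 N (tension)
  F[2-4] = +815.9353 N (tension)
  F[3-4] = -1753.5582 N (compression)
  F[3-5] = -0.0000 N (compression)
  F[4-5] = -0.0000 N (compression)
  Rx@0 = -1938.9900 N
  Ry@0 = +1641.2651 N
  Ry@4 = +1552.1649 N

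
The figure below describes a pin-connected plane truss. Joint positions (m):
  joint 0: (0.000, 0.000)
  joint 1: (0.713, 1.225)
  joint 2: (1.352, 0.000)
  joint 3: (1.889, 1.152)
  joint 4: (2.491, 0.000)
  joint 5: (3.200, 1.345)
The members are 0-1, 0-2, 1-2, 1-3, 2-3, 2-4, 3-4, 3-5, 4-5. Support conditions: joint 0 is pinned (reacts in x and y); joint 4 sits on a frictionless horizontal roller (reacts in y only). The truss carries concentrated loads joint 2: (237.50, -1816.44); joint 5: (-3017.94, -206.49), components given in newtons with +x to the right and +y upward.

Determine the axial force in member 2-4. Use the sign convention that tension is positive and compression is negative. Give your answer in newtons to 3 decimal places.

72.892

N=6 nodes, M=9 members, R=3 reactions → 2N=12, M+R=12
member 0 (0-1): L=1.4174, (cx,cy)=(0.5030,0.8643)
member 1 (0-2): L=1.3520, (cx,cy)=(1.0000,0.0000)
member 2 (1-2): L=1.3816, (cx,cy)=(0.4625,-0.8866)
member 3 (1-3): L=1.1783, (cx,cy)=(0.9981,-0.0620)
member 4 (2-3): L=1.2710, (cx,cy)=(0.4225,0.9064)
member 5 (2-4): L=1.1390, (cx,cy)=(1.0000,0.0000)
member 6 (3-4): L=1.2998, (cx,cy)=(0.4631,-0.8863)
member 7 (3-5): L=1.3251, (cx,cy)=(0.9893,0.1456)
member 8 (4-5): L=1.5204, (cx,cy)=(0.4663,0.8846)
solve A·x = −loads:
  F[0-1] = -2778.4381 N (compression)
  F[0-2] = -1382.7819 N (compression)
  F[1-2] = +2900.1322 N (tension)
  F[1-3] = -2744.2173 N (compression)
  F[2-3] = -832.8724 N (compression)
  F[2-4] = +72.8921 N (tension)
  F[3-4] = +136.0410 N (tension)
  F[3-5] = -3187.8314 N (compression)
  F[4-5] = +291.4309 N (tension)
  Rx@0 = +2780.4400 N
  Ry@0 = +2401.3059 N
  Ry@4 = -378.3759 N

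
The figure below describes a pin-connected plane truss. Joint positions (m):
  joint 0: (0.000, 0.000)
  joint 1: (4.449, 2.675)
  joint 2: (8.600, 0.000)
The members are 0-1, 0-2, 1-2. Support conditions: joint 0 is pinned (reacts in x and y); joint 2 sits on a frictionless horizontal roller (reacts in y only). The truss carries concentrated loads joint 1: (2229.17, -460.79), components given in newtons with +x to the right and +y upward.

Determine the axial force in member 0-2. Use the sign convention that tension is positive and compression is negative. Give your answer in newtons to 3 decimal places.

1445.873

N=3 nodes, M=3 members, R=3 reactions → 2N=6, M+R=6
member 0 (0-1): L=5.1913, (cx,cy)=(0.8570,0.5153)
member 1 (0-2): L=8.6000, (cx,cy)=(1.0000,0.0000)
member 2 (1-2): L=4.9383, (cx,cy)=(0.8406,-0.5417)
solve A·x = −loads:
  F[0-1] = +913.9808 N (tension)
  F[0-2] = +1445.8732 N (tension)
  F[1-2] = -1720.0915 N (compression)
  Rx@0 = -2229.1700 N
  Ry@0 = -470.9640 N
  Ry@2 = +931.7540 N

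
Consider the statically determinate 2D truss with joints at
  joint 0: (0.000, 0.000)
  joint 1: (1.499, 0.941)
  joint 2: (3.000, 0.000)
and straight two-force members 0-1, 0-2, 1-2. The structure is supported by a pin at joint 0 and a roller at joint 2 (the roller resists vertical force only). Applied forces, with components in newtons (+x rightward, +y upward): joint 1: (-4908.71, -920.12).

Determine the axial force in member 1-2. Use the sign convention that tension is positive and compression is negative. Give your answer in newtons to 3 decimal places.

N=3 nodes, M=3 members, R=3 reactions → 2N=6, M+R=6
member 0 (0-1): L=1.7699, (cx,cy)=(0.8469,0.5317)
member 1 (0-2): L=3.0000, (cx,cy)=(1.0000,0.0000)
member 2 (1-2): L=1.7716, (cx,cy)=(0.8473,-0.5312)
solve A·x = −loads:
  F[0-1] = -3761.8274 N (compression)
  F[0-2] = -1722.6334 N (compression)
  F[1-2] = +2033.1621 N (tension)
  Rx@0 = +4908.7100 N
  Ry@0 = +2000.0654 N
  Ry@2 = -1079.9454 N

2033.162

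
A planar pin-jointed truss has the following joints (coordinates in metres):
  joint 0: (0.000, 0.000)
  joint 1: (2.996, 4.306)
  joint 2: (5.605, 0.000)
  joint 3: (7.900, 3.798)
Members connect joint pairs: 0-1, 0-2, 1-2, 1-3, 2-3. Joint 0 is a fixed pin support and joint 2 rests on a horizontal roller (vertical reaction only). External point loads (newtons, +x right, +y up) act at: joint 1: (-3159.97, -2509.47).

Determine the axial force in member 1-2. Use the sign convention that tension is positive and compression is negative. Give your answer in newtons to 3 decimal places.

N=4 nodes, M=5 members, R=3 reactions → 2N=8, M+R=8
member 0 (0-1): L=5.2457, (cx,cy)=(0.5711,0.8209)
member 1 (0-2): L=5.6050, (cx,cy)=(1.0000,0.0000)
member 2 (1-2): L=5.0347, (cx,cy)=(0.5182,-0.8553)
member 3 (1-3): L=4.9302, (cx,cy)=(0.9947,-0.1030)
member 4 (2-3): L=4.4375, (cx,cy)=(0.5172,0.8559)
solve A·x = −loads:
  F[0-1] = -4380.4439 N (compression)
  F[0-2] = -658.1605 N (compression)
  F[1-2] = +1270.0885 N (tension)
  F[1-3] = -0.0000 N (tension)
  F[2-3] = +0.0000 N (tension)
  Rx@0 = +3159.9700 N
  Ry@0 = +3595.7249 N
  Ry@2 = -1086.2549 N

1270.089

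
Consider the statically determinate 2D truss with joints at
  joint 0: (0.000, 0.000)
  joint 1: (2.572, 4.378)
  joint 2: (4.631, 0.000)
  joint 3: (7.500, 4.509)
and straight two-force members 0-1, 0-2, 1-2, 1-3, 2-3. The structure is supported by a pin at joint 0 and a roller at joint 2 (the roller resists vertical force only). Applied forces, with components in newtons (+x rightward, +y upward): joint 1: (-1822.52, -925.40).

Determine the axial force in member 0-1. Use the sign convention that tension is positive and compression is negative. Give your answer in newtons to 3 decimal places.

-2475.473

N=4 nodes, M=5 members, R=3 reactions → 2N=8, M+R=8
member 0 (0-1): L=5.0776, (cx,cy)=(0.5065,0.8622)
member 1 (0-2): L=4.6310, (cx,cy)=(1.0000,0.0000)
member 2 (1-2): L=4.8380, (cx,cy)=(0.4256,-0.9049)
member 3 (1-3): L=4.9297, (cx,cy)=(0.9996,0.0266)
member 4 (2-3): L=5.3444, (cx,cy)=(0.5368,0.8437)
solve A·x = −loads:
  F[0-1] = -2475.4734 N (compression)
  F[0-2] = -568.5985 N (compression)
  F[1-2] = +1336.0304 N (tension)
  F[1-3] = -0.0000 N (compression)
  F[2-3] = -0.0000 N (compression)
  Rx@0 = +1822.5200 N
  Ry@0 = +2134.3967 N
  Ry@2 = -1208.9967 N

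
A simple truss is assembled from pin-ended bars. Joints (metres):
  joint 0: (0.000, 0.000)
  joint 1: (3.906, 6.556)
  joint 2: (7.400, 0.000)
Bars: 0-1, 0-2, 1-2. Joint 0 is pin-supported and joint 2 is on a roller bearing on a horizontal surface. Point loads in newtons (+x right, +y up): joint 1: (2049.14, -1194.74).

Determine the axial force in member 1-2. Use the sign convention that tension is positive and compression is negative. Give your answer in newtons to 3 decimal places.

-2771.752

N=3 nodes, M=3 members, R=3 reactions → 2N=6, M+R=6
member 0 (0-1): L=7.6314, (cx,cy)=(0.5118,0.8591)
member 1 (0-2): L=7.4000, (cx,cy)=(1.0000,0.0000)
member 2 (1-2): L=7.4289, (cx,cy)=(0.4703,-0.8825)
solve A·x = −loads:
  F[0-1] = +1456.5697 N (tension)
  F[0-2] = +1303.6181 N (tension)
  F[1-2] = -2771.7524 N (compression)
  Rx@0 = -2049.1400 N
  Ry@0 = -1251.3163 N
  Ry@2 = +2446.0563 N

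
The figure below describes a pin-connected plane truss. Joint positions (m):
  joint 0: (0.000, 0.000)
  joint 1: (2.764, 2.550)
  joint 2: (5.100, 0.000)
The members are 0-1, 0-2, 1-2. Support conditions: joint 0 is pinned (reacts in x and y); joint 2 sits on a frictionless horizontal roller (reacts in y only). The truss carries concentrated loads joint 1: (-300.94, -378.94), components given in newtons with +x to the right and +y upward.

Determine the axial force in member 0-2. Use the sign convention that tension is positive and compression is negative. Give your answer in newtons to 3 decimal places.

50.293

N=3 nodes, M=3 members, R=3 reactions → 2N=6, M+R=6
member 0 (0-1): L=3.7606, (cx,cy)=(0.7350,0.6781)
member 1 (0-2): L=5.1000, (cx,cy)=(1.0000,0.0000)
member 2 (1-2): L=3.4582, (cx,cy)=(0.6755,-0.7374)
solve A·x = −loads:
  F[0-1] = -477.8769 N (compression)
  F[0-2] = +50.2933 N (tension)
  F[1-2] = -74.4546 N (compression)
  Rx@0 = +300.9400 N
  Ry@0 = +324.0394 N
  Ry@2 = +54.9006 N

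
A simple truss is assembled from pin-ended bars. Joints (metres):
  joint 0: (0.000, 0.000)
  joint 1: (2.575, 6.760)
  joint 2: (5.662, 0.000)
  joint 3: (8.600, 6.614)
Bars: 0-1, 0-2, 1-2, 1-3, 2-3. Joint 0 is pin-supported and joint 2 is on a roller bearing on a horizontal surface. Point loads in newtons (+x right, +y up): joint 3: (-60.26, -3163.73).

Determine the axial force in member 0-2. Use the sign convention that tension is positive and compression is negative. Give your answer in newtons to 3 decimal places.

-658.780

N=4 nodes, M=5 members, R=3 reactions → 2N=8, M+R=8
member 0 (0-1): L=7.2338, (cx,cy)=(0.3560,0.9345)
member 1 (0-2): L=5.6620, (cx,cy)=(1.0000,0.0000)
member 2 (1-2): L=7.4315, (cx,cy)=(0.4154,-0.9096)
member 3 (1-3): L=6.0268, (cx,cy)=(0.9997,-0.0242)
member 4 (2-3): L=7.2372, (cx,cy)=(0.4060,0.9139)
solve A·x = −loads:
  F[0-1] = +1681.3944 N (tension)
  F[0-2] = -658.7802 N (compression)
  F[1-2] = -1762.7917 N (compression)
  F[1-3] = +1331.1640 N (tension)
  F[2-3] = -3426.5368 N (compression)
  Rx@0 = +60.2600 N
  Ry@0 = -1571.2609 N
  Ry@2 = +4734.9909 N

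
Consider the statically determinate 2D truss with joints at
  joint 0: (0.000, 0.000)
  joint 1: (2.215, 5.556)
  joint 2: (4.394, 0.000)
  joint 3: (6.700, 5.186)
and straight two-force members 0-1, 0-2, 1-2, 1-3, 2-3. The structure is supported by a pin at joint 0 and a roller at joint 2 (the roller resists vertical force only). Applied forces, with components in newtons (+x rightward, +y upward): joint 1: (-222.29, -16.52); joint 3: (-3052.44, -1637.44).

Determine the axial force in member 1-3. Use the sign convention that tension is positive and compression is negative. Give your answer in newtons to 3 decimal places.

N=4 nodes, M=5 members, R=3 reactions → 2N=8, M+R=8
member 0 (0-1): L=5.9813, (cx,cy)=(0.3703,0.9289)
member 1 (0-2): L=4.3940, (cx,cy)=(1.0000,0.0000)
member 2 (1-2): L=5.9680, (cx,cy)=(0.3651,-0.9310)
member 3 (1-3): L=4.5002, (cx,cy)=(0.9966,-0.0822)
member 4 (2-3): L=5.6756, (cx,cy)=(0.4063,0.9137)
solve A·x = −loads:
  F[0-1] = -3264.6664 N (compression)
  F[0-2] = -2065.7461 N (compression)
  F[1-2] = +3438.3786 N (tension)
  F[1-3] = -2249.7079 N (compression)
  F[2-3] = -1994.4498 N (compression)
  Rx@0 = +3274.7300 N
  Ry@0 = +3032.5575 N
  Ry@2 = -1378.5975 N

-2249.708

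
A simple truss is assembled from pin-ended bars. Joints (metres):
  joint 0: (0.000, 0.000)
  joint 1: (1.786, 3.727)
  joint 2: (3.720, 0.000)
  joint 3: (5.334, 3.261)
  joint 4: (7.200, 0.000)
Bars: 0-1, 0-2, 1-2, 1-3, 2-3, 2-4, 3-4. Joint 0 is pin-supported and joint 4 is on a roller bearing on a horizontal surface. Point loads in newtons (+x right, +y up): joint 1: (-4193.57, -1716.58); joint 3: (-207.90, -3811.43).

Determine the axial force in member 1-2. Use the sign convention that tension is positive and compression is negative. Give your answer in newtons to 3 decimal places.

N=5 nodes, M=7 members, R=3 reactions → 2N=10, M+R=10
member 0 (0-1): L=4.1328, (cx,cy)=(0.4321,0.9018)
member 1 (0-2): L=3.7200, (cx,cy)=(1.0000,0.0000)
member 2 (1-2): L=4.1989, (cx,cy)=(0.4606,-0.8876)
member 3 (1-3): L=3.5785, (cx,cy)=(0.9915,-0.1302)
member 4 (2-3): L=3.6386, (cx,cy)=(0.4436,0.8962)
member 5 (2-4): L=3.4800, (cx,cy)=(1.0000,0.0000)
member 6 (3-4): L=3.7571, (cx,cy)=(0.4967,-0.8679)
solve A·x = −loads:
  F[0-1] = -5038.2271 N (compression)
  F[0-2] = -2224.2058 N (compression)
  F[1-2] = +3097.6102 N (tension)
  F[1-3] = +594.6248 N (tension)
  F[2-3] = -3067.8055 N (compression)
  F[2-4] = +563.3622 N (tension)
  F[3-4] = -1134.3135 N (compression)
  Rx@0 = +4401.4700 N
  Ry@0 = +4543.4847 N
  Ry@4 = +984.5253 N

3097.610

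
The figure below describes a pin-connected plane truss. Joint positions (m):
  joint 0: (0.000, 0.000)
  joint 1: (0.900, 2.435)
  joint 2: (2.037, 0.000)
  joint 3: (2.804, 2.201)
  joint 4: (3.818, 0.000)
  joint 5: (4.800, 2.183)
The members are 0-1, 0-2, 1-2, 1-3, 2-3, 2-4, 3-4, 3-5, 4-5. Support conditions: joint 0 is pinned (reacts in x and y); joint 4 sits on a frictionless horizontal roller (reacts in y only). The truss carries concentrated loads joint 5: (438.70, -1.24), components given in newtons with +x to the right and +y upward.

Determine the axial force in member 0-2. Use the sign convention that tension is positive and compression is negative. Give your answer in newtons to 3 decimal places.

N=6 nodes, M=9 members, R=3 reactions → 2N=12, M+R=12
member 0 (0-1): L=2.5960, (cx,cy)=(0.3467,0.9380)
member 1 (0-2): L=2.0370, (cx,cy)=(1.0000,0.0000)
member 2 (1-2): L=2.6874, (cx,cy)=(0.4231,-0.9061)
member 3 (1-3): L=1.9183, (cx,cy)=(0.9925,-0.1220)
member 4 (2-3): L=2.3308, (cx,cy)=(0.3291,0.9443)
member 5 (2-4): L=1.7810, (cx,cy)=(1.0000,0.0000)
member 6 (3-4): L=2.4233, (cx,cy)=(0.4184,-0.9082)
member 7 (3-5): L=1.9961, (cx,cy)=(1.0000,-0.0090)
member 8 (4-5): L=2.3937, (cx,cy)=(0.4102,0.9120)
solve A·x = −loads:
  F[0-1] = +267.7585 N (tension)
  F[0-2] = +345.8716 N (tension)
  F[1-2] = -307.4157 N (compression)
  F[1-3] = +224.5696 N (tension)
  F[2-3] = +294.9741 N (tension)
  F[2-4] = +118.7403 N (tension)
  F[3-4] = -280.8675 N (compression)
  F[3-5] = +437.5009 N (tension)
  F[4-5] = +2.9663 N (tension)
  Rx@0 = -438.7000 N
  Ry@0 = -251.1524 N
  Ry@4 = +252.3924 N

345.872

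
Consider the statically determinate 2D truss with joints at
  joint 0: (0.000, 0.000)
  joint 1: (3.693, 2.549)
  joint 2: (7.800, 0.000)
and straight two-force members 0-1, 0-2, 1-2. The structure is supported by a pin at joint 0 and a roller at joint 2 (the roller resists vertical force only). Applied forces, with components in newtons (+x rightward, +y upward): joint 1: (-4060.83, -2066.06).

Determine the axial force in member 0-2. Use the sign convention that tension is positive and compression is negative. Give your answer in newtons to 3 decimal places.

-562.088

N=3 nodes, M=3 members, R=3 reactions → 2N=6, M+R=6
member 0 (0-1): L=4.4873, (cx,cy)=(0.8230,0.5681)
member 1 (0-2): L=7.8000, (cx,cy)=(1.0000,0.0000)
member 2 (1-2): L=4.8337, (cx,cy)=(0.8497,-0.5273)
solve A·x = −loads:
  F[0-1] = -4251.2385 N (compression)
  F[0-2] = -562.0878 N (compression)
  F[1-2] = +661.5474 N (tension)
  Rx@0 = +4060.8300 N
  Ry@0 = +2414.9185 N
  Ry@2 = -348.8585 N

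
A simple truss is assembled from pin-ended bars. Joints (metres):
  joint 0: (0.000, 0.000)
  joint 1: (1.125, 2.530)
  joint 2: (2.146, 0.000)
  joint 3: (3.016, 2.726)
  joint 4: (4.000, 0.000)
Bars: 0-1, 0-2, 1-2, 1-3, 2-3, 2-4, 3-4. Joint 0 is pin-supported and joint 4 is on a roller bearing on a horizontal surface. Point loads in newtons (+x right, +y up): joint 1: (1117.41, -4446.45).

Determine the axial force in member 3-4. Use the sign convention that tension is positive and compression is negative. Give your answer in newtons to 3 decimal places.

N=5 nodes, M=7 members, R=3 reactions → 2N=10, M+R=10
member 0 (0-1): L=2.7688, (cx,cy)=(0.4063,0.9137)
member 1 (0-2): L=2.1460, (cx,cy)=(1.0000,0.0000)
member 2 (1-2): L=2.7282, (cx,cy)=(0.3742,-0.9273)
member 3 (1-3): L=1.9011, (cx,cy)=(0.9947,0.1031)
member 4 (2-3): L=2.8615, (cx,cy)=(0.3040,0.9527)
member 5 (2-4): L=1.8540, (cx,cy)=(1.0000,0.0000)
member 6 (3-4): L=2.8982, (cx,cy)=(0.3395,-0.9406)
solve A·x = −loads:
  F[0-1] = -2724.1142 N (compression)
  F[0-2] = +2224.2340 N (tension)
  F[1-2] = -2264.5810 N (compression)
  F[1-3] = -1384.1291 N (compression)
  F[2-3] = +2204.3820 N (tension)
  F[2-4] = +706.5329 N (tension)
  F[3-4] = -2080.9405 N (compression)
  Rx@0 = -1117.4100 N
  Ry@0 = +2489.1241 N
  Ry@4 = +1957.3259 N

-2080.940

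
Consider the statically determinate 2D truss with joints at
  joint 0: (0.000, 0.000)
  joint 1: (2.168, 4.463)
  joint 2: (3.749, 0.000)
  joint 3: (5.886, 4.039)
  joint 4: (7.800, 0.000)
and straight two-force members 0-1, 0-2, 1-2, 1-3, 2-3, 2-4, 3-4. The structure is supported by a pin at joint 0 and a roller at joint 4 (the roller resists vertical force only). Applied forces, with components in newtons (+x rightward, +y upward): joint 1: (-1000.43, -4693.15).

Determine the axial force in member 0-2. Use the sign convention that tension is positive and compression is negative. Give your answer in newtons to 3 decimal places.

N=5 nodes, M=7 members, R=3 reactions → 2N=10, M+R=10
member 0 (0-1): L=4.9617, (cx,cy)=(0.4369,0.8995)
member 1 (0-2): L=3.7490, (cx,cy)=(1.0000,0.0000)
member 2 (1-2): L=4.7348, (cx,cy)=(0.3339,-0.9426)
member 3 (1-3): L=3.7421, (cx,cy)=(0.9936,-0.1133)
member 4 (2-3): L=4.5695, (cx,cy)=(0.4677,0.8839)
member 5 (2-4): L=4.0510, (cx,cy)=(1.0000,0.0000)
member 6 (3-4): L=4.4696, (cx,cy)=(0.4282,-0.9037)
solve A·x = −loads:
  F[0-1] = -4403.7513 N (compression)
  F[0-2] = +923.7710 N (tension)
  F[1-2] = -692.8314 N (compression)
  F[1-3] = -696.9132 N (compression)
  F[2-3] = +738.8412 N (tension)
  F[2-4] = +346.8939 N (tension)
  F[3-4] = -810.0633 N (compression)
  Rx@0 = +1000.4300 N
  Ry@0 = +3961.1205 N
  Ry@4 = +732.0295 N

923.771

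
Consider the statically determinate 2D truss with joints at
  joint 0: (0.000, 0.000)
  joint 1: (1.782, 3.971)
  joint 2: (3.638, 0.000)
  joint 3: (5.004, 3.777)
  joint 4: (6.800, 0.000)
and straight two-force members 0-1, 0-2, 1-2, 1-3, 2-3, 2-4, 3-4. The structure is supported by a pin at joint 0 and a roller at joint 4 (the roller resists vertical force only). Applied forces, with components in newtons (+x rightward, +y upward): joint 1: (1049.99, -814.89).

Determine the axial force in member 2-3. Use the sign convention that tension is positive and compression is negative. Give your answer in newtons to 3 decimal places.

N=5 nodes, M=7 members, R=3 reactions → 2N=10, M+R=10
member 0 (0-1): L=4.3525, (cx,cy)=(0.4094,0.9123)
member 1 (0-2): L=3.6380, (cx,cy)=(1.0000,0.0000)
member 2 (1-2): L=4.3833, (cx,cy)=(0.4234,-0.9059)
member 3 (1-3): L=3.2278, (cx,cy)=(0.9982,-0.0601)
member 4 (2-3): L=4.0164, (cx,cy)=(0.3401,0.9404)
member 5 (2-4): L=3.1620, (cx,cy)=(1.0000,0.0000)
member 6 (3-4): L=4.1823, (cx,cy)=(0.4294,-0.9031)
solve A·x = −loads:
  F[0-1] = +12.9582 N (tension)
  F[0-2] = +1044.6847 N (tension)
  F[1-2] = -867.5354 N (compression)
  F[1-3] = -678.5774 N (compression)
  F[2-3] = +835.7490 N (tension)
  F[2-4] = +393.1097 N (tension)
  F[3-4] = -915.4172 N (compression)
  Rx@0 = -1049.9900 N
  Ry@0 = -11.8224 N
  Ry@4 = +826.7124 N

835.749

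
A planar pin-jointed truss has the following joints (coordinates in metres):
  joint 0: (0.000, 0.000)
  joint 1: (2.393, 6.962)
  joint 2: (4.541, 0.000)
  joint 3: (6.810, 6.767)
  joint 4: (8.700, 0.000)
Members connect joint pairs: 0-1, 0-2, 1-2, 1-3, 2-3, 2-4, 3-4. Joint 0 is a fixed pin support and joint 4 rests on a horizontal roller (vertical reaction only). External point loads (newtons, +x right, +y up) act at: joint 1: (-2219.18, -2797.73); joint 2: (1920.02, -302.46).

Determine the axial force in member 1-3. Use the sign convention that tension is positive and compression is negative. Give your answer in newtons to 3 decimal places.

N=5 nodes, M=7 members, R=3 reactions → 2N=10, M+R=10
member 0 (0-1): L=7.3618, (cx,cy)=(0.3251,0.9457)
member 1 (0-2): L=4.5410, (cx,cy)=(1.0000,0.0000)
member 2 (1-2): L=7.2858, (cx,cy)=(0.2948,-0.9556)
member 3 (1-3): L=4.4213, (cx,cy)=(0.9990,-0.0441)
member 4 (2-3): L=7.1373, (cx,cy)=(0.3179,0.9481)
member 5 (2-4): L=4.1590, (cx,cy)=(1.0000,0.0000)
member 6 (3-4): L=7.0260, (cx,cy)=(0.2690,-0.9631)
solve A·x = −loads:
  F[0-1] = -4175.3840 N (compression)
  F[0-2] = +1058.0778 N (tension)
  F[1-2] = +1180.7005 N (tension)
  F[1-3] = +514.3501 N (tension)
  F[2-3] = -870.9456 N (compression)
  F[2-4] = -236.9685 N (compression)
  F[3-4] = +880.9183 N (tension)
  Rx@0 = +299.1600 N
  Ry@0 = +3948.6374 N
  Ry@4 = -848.4474 N

514.350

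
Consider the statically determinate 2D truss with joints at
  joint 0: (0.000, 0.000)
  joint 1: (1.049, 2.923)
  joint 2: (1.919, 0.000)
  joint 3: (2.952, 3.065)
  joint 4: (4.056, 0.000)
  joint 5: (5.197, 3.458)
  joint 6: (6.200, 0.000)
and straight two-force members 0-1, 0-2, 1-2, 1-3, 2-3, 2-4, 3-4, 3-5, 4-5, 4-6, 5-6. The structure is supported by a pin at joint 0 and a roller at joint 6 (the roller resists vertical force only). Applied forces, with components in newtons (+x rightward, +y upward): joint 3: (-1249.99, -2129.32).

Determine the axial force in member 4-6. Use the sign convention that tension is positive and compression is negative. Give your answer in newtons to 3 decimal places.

N=7 nodes, M=11 members, R=3 reactions → 2N=14, M+R=14
member 0 (0-1): L=3.1055, (cx,cy)=(0.3378,0.9412)
member 1 (0-2): L=1.9190, (cx,cy)=(1.0000,0.0000)
member 2 (1-2): L=3.0497, (cx,cy)=(0.2853,-0.9584)
member 3 (1-3): L=1.9083, (cx,cy)=(0.9972,0.0744)
member 4 (2-3): L=3.2344, (cx,cy)=(0.3194,0.9476)
member 5 (2-4): L=2.1370, (cx,cy)=(1.0000,0.0000)
member 6 (3-4): L=3.2578, (cx,cy)=(0.3389,-0.9408)
member 7 (3-5): L=2.2791, (cx,cy)=(0.9850,0.1724)
member 8 (4-5): L=3.6414, (cx,cy)=(0.3133,0.9496)
member 9 (4-6): L=2.1440, (cx,cy)=(1.0000,0.0000)
member 10 (5-6): L=3.6005, (cx,cy)=(0.2786,-0.9604)
solve A·x = −loads:
  F[0-1] = -1841.6746 N (compression)
  F[0-2] = -627.9012 N (compression)
  F[1-2] = +1721.9050 N (tension)
  F[1-3] = -1116.3944 N (compression)
  F[2-3] = -1741.5655 N (compression)
  F[2-4] = +419.5298 N (tension)
  F[3-4] = -469.2622 N (compression)
  F[3-5] = -264.4664 N (compression)
  F[4-5] = +464.9081 N (tension)
  F[4-6] = +114.8294 N (tension)
  F[5-6] = -412.2095 N (compression)
  Rx@0 = +1249.9900 N
  Ry@0 = +1733.4275 N
  Ry@6 = +395.8925 N

114.829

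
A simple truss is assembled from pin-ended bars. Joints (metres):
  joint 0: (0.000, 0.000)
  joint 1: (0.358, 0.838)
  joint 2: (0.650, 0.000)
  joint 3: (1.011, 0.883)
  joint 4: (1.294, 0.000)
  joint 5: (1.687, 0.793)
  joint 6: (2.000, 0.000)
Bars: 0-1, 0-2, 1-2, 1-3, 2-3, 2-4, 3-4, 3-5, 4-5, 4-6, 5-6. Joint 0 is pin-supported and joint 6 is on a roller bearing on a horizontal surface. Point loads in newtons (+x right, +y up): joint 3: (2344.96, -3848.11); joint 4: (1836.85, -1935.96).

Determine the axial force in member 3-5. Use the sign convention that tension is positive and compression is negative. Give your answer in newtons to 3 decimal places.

-3566.602

N=7 nodes, M=11 members, R=3 reactions → 2N=14, M+R=14
member 0 (0-1): L=0.9113, (cx,cy)=(0.3929,0.9196)
member 1 (0-2): L=0.6500, (cx,cy)=(1.0000,0.0000)
member 2 (1-2): L=0.8874, (cx,cy)=(0.3290,-0.9443)
member 3 (1-3): L=0.6545, (cx,cy)=(0.9976,0.0687)
member 4 (2-3): L=0.9539, (cx,cy)=(0.3784,0.9256)
member 5 (2-4): L=0.6440, (cx,cy)=(1.0000,0.0000)
member 6 (3-4): L=0.9272, (cx,cy)=(0.3052,-0.9523)
member 7 (3-5): L=0.6820, (cx,cy)=(0.9913,-0.1320)
member 8 (4-5): L=0.8850, (cx,cy)=(0.4440,0.8960)
member 9 (4-6): L=0.7060, (cx,cy)=(1.0000,0.0000)
member 10 (5-6): L=0.8525, (cx,cy)=(0.3671,-0.9302)
solve A·x = −loads:
  F[0-1] = -1686.5887 N (compression)
  F[0-2] = +4844.4024 N (tension)
  F[1-2] = +1556.7110 N (tension)
  F[1-3] = -1177.6067 N (compression)
  F[2-3] = -1588.1332 N (compression)
  F[2-4] = +5957.6257 N (tension)
  F[3-4] = -1917.9478 N (compression)
  F[3-5] = -3566.6016 N (compression)
  F[4-5] = +4199.0859 N (tension)
  F[4-6] = +1670.8144 N (tension)
  F[5-6] = -4550.8938 N (compression)
  Rx@0 = -4181.8100 N
  Ry@0 = +1550.9844 N
  Ry@6 = +4233.0856 N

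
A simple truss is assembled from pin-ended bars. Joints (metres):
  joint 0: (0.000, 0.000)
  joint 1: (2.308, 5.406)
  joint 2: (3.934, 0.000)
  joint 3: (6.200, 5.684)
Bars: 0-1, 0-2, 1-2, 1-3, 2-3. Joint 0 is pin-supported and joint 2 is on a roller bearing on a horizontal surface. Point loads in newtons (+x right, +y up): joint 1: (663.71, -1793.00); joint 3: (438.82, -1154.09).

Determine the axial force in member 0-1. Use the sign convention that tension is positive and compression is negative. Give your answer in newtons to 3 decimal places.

N=4 nodes, M=5 members, R=3 reactions → 2N=8, M+R=8
member 0 (0-1): L=5.8781, (cx,cy)=(0.3926,0.9197)
member 1 (0-2): L=3.9340, (cx,cy)=(1.0000,0.0000)
member 2 (1-2): L=5.6452, (cx,cy)=(0.2880,-0.9576)
member 3 (1-3): L=3.9019, (cx,cy)=(0.9975,0.0712)
member 4 (2-3): L=6.1190, (cx,cy)=(0.3703,0.9289)
solve A·x = −loads:
  F[0-1] = +1598.0996 N (tension)
  F[0-2] = +475.0427 N (tension)
  F[1-2] = -3338.1315 N (compression)
  F[1-3] = +927.6179 N (tension)
  F[2-3] = -1313.5691 N (compression)
  Rx@0 = -1102.5300 N
  Ry@0 = -1469.7557 N
  Ry@2 = +4416.8457 N

1598.100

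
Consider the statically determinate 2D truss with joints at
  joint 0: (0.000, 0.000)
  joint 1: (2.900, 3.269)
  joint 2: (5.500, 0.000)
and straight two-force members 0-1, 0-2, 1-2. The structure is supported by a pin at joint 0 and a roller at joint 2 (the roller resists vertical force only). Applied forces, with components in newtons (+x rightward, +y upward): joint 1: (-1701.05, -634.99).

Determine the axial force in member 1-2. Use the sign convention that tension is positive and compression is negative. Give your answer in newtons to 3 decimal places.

864.035

N=3 nodes, M=3 members, R=3 reactions → 2N=6, M+R=6
member 0 (0-1): L=4.3699, (cx,cy)=(0.6636,0.7481)
member 1 (0-2): L=5.5000, (cx,cy)=(1.0000,0.0000)
member 2 (1-2): L=4.1769, (cx,cy)=(0.6225,-0.7826)
solve A·x = −loads:
  F[0-1] = -1752.8136 N (compression)
  F[0-2] = -537.8392 N (compression)
  F[1-2] = +864.0354 N (tension)
  Rx@0 = +1701.0500 N
  Ry@0 = +1311.2194 N
  Ry@2 = -676.2294 N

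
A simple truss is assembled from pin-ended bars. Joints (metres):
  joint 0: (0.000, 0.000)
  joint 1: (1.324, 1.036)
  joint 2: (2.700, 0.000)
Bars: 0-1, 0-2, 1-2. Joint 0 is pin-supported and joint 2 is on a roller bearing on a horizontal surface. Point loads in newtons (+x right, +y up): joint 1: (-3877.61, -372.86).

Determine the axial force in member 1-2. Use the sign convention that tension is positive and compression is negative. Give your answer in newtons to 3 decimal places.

N=3 nodes, M=3 members, R=3 reactions → 2N=6, M+R=6
member 0 (0-1): L=1.6812, (cx,cy)=(0.7876,0.6162)
member 1 (0-2): L=2.7000, (cx,cy)=(1.0000,0.0000)
member 2 (1-2): L=1.7224, (cx,cy)=(0.7989,-0.6015)
solve A·x = −loads:
  F[0-1] = -2722.7422 N (compression)
  F[0-2] = -1733.3002 N (compression)
  F[1-2] = +2169.6522 N (tension)
  Rx@0 = +3877.6100 N
  Ry@0 = +1677.8738 N
  Ry@2 = -1305.0138 N

2169.652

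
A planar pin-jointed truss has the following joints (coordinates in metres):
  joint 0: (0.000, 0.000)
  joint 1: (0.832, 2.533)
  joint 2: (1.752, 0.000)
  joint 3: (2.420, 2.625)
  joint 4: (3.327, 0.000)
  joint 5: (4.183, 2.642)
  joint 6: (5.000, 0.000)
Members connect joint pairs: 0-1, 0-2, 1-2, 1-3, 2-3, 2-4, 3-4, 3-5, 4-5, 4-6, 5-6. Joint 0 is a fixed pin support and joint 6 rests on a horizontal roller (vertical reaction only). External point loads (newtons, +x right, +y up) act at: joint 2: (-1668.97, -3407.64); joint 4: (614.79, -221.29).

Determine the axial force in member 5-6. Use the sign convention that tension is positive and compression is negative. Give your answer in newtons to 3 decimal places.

-1403.951

N=7 nodes, M=11 members, R=3 reactions → 2N=14, M+R=14
member 0 (0-1): L=2.6661, (cx,cy)=(0.3121,0.9501)
member 1 (0-2): L=1.7520, (cx,cy)=(1.0000,0.0000)
member 2 (1-2): L=2.6949, (cx,cy)=(0.3414,-0.9399)
member 3 (1-3): L=1.5907, (cx,cy)=(0.9983,0.0578)
member 4 (2-3): L=2.7087, (cx,cy)=(0.2466,0.9691)
member 5 (2-4): L=1.5750, (cx,cy)=(1.0000,0.0000)
member 6 (3-4): L=2.7773, (cx,cy)=(0.3266,-0.9452)
member 7 (3-5): L=1.7631, (cx,cy)=(1.0000,0.0096)
member 8 (4-5): L=2.7772, (cx,cy)=(0.3082,0.9513)
member 9 (4-6): L=1.6730, (cx,cy)=(1.0000,0.0000)
member 10 (5-6): L=2.7654, (cx,cy)=(0.2954,-0.9554)
solve A·x = −loads:
  F[0-1] = -2407.8920 N (compression)
  F[0-2] = -302.7698 N (compression)
  F[1-2] = +2338.3462 N (tension)
  F[1-3] = -1552.2862 N (compression)
  F[2-3] = +1248.3307 N (tension)
  F[2-4] = +1856.6190 N (tension)
  F[3-4] = -1193.6572 N (compression)
  F[3-5] = -852.0456 N (compression)
  F[4-5] = +1418.5629 N (tension)
  F[4-6] = +414.7724 N (tension)
  F[5-6] = -1403.9506 N (compression)
  Rx@0 = +1054.1800 N
  Ry@0 = +2287.6466 N
  Ry@6 = +1341.2834 N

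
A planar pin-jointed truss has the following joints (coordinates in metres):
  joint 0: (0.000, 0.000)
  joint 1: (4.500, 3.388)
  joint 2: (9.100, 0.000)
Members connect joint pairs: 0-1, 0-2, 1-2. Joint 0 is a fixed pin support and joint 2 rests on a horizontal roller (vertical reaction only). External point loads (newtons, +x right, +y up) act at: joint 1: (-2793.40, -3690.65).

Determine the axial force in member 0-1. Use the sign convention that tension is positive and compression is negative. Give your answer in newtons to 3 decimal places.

-4830.795

N=3 nodes, M=3 members, R=3 reactions → 2N=6, M+R=6
member 0 (0-1): L=5.6328, (cx,cy)=(0.7989,0.6015)
member 1 (0-2): L=9.1000, (cx,cy)=(1.0000,0.0000)
member 2 (1-2): L=5.7130, (cx,cy)=(0.8052,-0.5930)
solve A·x = −loads:
  F[0-1] = -4830.7953 N (compression)
  F[0-2] = +1065.8781 N (tension)
  F[1-2] = -1323.7778 N (compression)
  Rx@0 = +2793.4000 N
  Ry@0 = +2905.6076 N
  Ry@2 = +785.0424 N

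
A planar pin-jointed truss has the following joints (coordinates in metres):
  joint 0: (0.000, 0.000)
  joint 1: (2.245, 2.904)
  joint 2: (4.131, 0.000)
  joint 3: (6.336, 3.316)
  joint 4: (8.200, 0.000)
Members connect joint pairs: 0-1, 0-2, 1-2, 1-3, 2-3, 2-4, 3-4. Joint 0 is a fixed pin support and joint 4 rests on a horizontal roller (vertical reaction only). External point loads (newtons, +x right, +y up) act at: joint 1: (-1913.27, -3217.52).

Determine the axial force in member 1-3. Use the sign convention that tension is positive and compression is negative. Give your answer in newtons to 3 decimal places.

-268.745

N=5 nodes, M=7 members, R=3 reactions → 2N=10, M+R=10
member 0 (0-1): L=3.6706, (cx,cy)=(0.6116,0.7912)
member 1 (0-2): L=4.1310, (cx,cy)=(1.0000,0.0000)
member 2 (1-2): L=3.4627, (cx,cy)=(0.5447,-0.8387)
member 3 (1-3): L=4.1117, (cx,cy)=(0.9950,0.1002)
member 4 (2-3): L=3.9822, (cx,cy)=(0.5537,0.8327)
member 5 (2-4): L=4.0690, (cx,cy)=(1.0000,0.0000)
member 6 (3-4): L=3.8040, (cx,cy)=(0.4900,-0.8717)
solve A·x = −loads:
  F[0-1] = -3809.8860 N (compression)
  F[0-2] = +416.9251 N (tension)
  F[1-2] = -274.5414 N (compression)
  F[1-3] = -268.7450 N (compression)
  F[2-3] = +276.5025 N (tension)
  F[2-4] = +114.2890 N (tension)
  F[3-4] = -233.2373 N (compression)
  Rx@0 = +1913.2700 N
  Ry@0 = +3014.2034 N
  Ry@4 = +203.3166 N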